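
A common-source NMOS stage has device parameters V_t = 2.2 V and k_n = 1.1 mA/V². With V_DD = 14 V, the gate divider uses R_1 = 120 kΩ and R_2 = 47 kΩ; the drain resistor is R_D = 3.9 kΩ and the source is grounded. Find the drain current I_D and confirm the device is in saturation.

V_G = V_DD·R_2/(R_1+R_2) = 14×47/167 = 3.94 V. With the source grounded, V_GS = V_G = 3.94 V.
Assume saturation: I_D = (k_n/2)(V_GS − V_t)² = (1.1/2)×(3.94 − 2.2)² = 0.55×1.74² = 1.67 mA.
V_DS = V_DD − I_D·R_D = 14 − 1.67×3.9 = 7.5 V.
Saturation requires V_DS ≥ V_GS − V_t = 1.74 V; 7.5 ≥ 1.74 ✓.

I_D ≈ 1.7 mA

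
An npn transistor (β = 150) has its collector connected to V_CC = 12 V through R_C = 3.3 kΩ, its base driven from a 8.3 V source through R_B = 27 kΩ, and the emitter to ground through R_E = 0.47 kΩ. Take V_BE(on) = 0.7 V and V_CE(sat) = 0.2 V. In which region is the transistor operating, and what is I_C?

Assume active: I_B = (8.3 − 0.7)/(27 + 151×0.47) = 0.0776 mA, I_C = β·I_B = 11.6 mA.
Then V_CE = 12 − 11.6×3.3 − 11.7×0.47 = -31.9 V < 0.2 V — the active assumption fails.
Re-solve with V_CE = 0.2 V. KCL at the emitter: V_E/R_E = (V_BB−0.7−V_E)/R_B + (V_CC−0.2−V_E)/R_C, giving V_E = 1.56 V.
I_C = (V_CC − 0.2 − V_E)/R_C = (11.8 − 1.56)/3.3 = 3.1 mA.
Check: I_B = (7.6 − 1.56)/27 = 0.224 mA, and β·I_B = 33.5 mA > I_C, confirming saturation.

saturation; I_C ≈ 3.1 mA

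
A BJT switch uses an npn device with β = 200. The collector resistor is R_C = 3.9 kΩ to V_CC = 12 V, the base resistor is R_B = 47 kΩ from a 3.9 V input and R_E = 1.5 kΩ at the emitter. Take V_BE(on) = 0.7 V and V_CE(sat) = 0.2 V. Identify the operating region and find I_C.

Assume active. Base-emitter loop: I_B = (V_BB − V_BE)/(R_B + (β+1)R_E) = (3.9 − 0.7)/(47 + 201×1.5) = 0.00918 mA.
I_C = β·I_B = 200×0.00918 = 1.84 mA.
V_CE = V_CC − I_C·R_C − I_E·R_E = 12 − 1.84×3.9 − 1.85×1.5 = 2.07 V > V_CE(sat), so the active-region assumption holds.

active; I_C ≈ 1.8 mA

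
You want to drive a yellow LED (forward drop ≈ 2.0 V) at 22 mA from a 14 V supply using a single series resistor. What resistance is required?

R ≈ 0.55 kΩ

The resistor drops V_S − V_D = 14 − 2.0 = 12 V at 22 mA.
R = 12 V / 22 mA = 0.545 kΩ.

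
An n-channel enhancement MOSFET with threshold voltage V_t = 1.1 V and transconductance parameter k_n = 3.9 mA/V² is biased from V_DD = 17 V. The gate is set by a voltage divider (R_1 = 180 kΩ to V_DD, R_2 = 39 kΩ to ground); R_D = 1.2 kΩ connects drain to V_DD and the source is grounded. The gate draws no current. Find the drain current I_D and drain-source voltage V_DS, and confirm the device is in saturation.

I_D ≈ 7.2 mA, V_DS ≈ 8.3 V

V_G = V_DD·R_2/(R_1+R_2) = 17×39/219 = 3.03 V. With the source grounded, V_GS = V_G = 3.03 V.
Assume saturation: I_D = (k_n/2)(V_GS − V_t)² = (3.9/2)×(3.03 − 1.1)² = 1.95×1.93² = 7.24 mA.
V_DS = V_DD − I_D·R_D = 17 − 7.24×1.2 = 8.31 V.
Saturation requires V_DS ≥ V_GS − V_t = 1.93 V; 8.31 ≥ 1.93 ✓.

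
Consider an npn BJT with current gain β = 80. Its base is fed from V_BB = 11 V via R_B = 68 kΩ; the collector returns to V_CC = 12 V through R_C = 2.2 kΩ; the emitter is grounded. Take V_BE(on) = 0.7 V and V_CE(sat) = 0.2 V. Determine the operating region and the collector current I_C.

saturation; I_C ≈ 5.4 mA

Assume active: I_B = (11 − 0.7)/68 = 0.151 mA, giving I_C = β·I_B = 12.1 mA.
But then V_CE = 12 − 12.1×2.2 = -14.7 V < V_CE(sat) = 0.2 V — impossible in the active region.
So the transistor is saturated. With V_CE = 0.2 V, I_C = (V_CC − 0.2)/R_C = 11.8/2.2 = 5.36 mA.
Check: β·I_B = 12.1 mA > I_C = 5.36 mA, confirming saturation.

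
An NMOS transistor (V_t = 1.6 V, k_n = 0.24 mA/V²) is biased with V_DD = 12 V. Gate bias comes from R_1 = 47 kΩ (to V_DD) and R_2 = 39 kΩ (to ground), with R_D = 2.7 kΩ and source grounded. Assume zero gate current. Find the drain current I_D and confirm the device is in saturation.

V_G = V_DD·R_2/(R_1+R_2) = 12×39/86 = 5.44 V. With the source grounded, V_GS = V_G = 5.44 V.
Assume saturation: I_D = (k_n/2)(V_GS − V_t)² = (0.24/2)×(5.44 − 1.6)² = 0.12×3.84² = 1.77 mA.
V_DS = V_DD − I_D·R_D = 12 − 1.77×2.7 = 7.22 V.
Saturation requires V_DS ≥ V_GS − V_t = 3.84 V; 7.22 ≥ 3.84 ✓.

I_D ≈ 1.8 mA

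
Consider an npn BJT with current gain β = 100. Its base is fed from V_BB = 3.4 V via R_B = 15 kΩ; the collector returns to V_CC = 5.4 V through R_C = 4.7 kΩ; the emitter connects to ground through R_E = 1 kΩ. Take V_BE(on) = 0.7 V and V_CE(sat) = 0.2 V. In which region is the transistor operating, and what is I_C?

Assume active: I_B = (3.4 − 0.7)/(15 + 101×1) = 0.0233 mA, I_C = β·I_B = 2.33 mA.
Then V_CE = 5.4 − 2.33×4.7 − 2.35×1 = -7.89 V < 0.2 V — the active assumption fails.
Re-solve with V_CE = 0.2 V. KCL at the emitter: V_E/R_E = (V_BB−0.7−V_E)/R_B + (V_CC−0.2−V_E)/R_C, giving V_E = 1.01 V.
I_C = (V_CC − 0.2 − V_E)/R_C = (5.2 − 1.01)/4.7 = 0.892 mA.
Check: I_B = (2.7 − 1.01)/15 = 0.113 mA, and β·I_B = 11.3 mA > I_C, confirming saturation.

saturation; I_C ≈ 0.89 mA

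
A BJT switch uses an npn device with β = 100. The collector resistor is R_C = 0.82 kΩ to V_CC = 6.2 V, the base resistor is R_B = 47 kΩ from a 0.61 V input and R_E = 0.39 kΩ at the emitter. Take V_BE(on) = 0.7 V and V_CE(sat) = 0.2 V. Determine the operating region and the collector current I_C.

V_BB = 0.61 V ≤ V_BE(on) = 0.7 V, so the base-emitter junction is not forward biased.
The transistor is in cutoff: I_B = I_C = 0.

cutoff; I_C ≈ 0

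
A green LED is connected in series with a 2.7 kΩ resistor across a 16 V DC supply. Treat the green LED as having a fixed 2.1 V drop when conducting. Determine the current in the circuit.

KVL around the loop: 16 = V_D + I·R = 2.1 + I × 2.7 kΩ.
So I = (16 − 2.1) / 2.7 kΩ = 13.9 / 2.7 = 5.15 mA.

I ≈ 5.1 mA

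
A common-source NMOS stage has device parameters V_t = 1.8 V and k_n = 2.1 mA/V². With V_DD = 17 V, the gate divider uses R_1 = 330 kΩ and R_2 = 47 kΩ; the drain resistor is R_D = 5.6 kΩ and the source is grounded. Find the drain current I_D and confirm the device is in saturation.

V_G = V_DD·R_2/(R_1+R_2) = 17×47/377 = 2.12 V. With the source grounded, V_GS = V_G = 2.12 V.
Assume saturation: I_D = (k_n/2)(V_GS − V_t)² = (2.1/2)×(2.12 − 1.8)² = 1.05×0.319² = 0.107 mA.
V_DS = V_DD − I_D·R_D = 17 − 0.107×5.6 = 16.4 V.
Saturation requires V_DS ≥ V_GS − V_t = 0.319 V; 16.4 ≥ 0.319 ✓.

I_D ≈ 0.11 mA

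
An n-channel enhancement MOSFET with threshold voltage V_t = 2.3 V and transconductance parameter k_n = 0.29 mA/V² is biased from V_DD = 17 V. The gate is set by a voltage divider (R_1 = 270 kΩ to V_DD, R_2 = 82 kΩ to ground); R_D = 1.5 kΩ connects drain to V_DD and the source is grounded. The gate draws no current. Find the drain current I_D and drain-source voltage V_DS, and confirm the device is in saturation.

V_G = V_DD·R_2/(R_1+R_2) = 17×82/352 = 3.96 V. With the source grounded, V_GS = V_G = 3.96 V.
Assume saturation: I_D = (k_n/2)(V_GS − V_t)² = (0.29/2)×(3.96 − 2.3)² = 0.145×1.66² = 0.4 mA.
V_DS = V_DD − I_D·R_D = 17 − 0.4×1.5 = 16.4 V.
Saturation requires V_DS ≥ V_GS − V_t = 1.66 V; 16.4 ≥ 1.66 ✓.

I_D ≈ 0.4 mA, V_DS ≈ 16 V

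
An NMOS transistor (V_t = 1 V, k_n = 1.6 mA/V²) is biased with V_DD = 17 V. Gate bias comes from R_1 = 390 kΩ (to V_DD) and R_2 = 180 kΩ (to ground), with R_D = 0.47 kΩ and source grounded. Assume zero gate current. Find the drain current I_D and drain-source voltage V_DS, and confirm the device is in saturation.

I_D ≈ 15 mA, V_DS ≈ 9.8 V

V_G = V_DD·R_2/(R_1+R_2) = 17×180/570 = 5.37 V. With the source grounded, V_GS = V_G = 5.37 V.
Assume saturation: I_D = (k_n/2)(V_GS − V_t)² = (1.6/2)×(5.37 − 1)² = 0.8×4.37² = 15.3 mA.
V_DS = V_DD − I_D·R_D = 17 − 15.3×0.47 = 9.82 V.
Saturation requires V_DS ≥ V_GS − V_t = 4.37 V; 9.82 ≥ 4.37 ✓.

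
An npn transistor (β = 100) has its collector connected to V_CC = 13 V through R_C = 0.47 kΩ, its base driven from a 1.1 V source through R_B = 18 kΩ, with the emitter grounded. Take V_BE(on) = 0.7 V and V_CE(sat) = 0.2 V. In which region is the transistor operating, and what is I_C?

active; I_C ≈ 2.2 mA

Assume active. Base-emitter loop: I_B = (V_BB − V_BE)/R_B = (1.1 − 0.7)/18 = 0.0222 mA.
I_C = β·I_B = 100×0.0222 = 2.22 mA.
V_CE = V_CC − I_C·R_C = 13 − 2.22×0.47 = 12 V > V_CE(sat), so the active-region assumption holds.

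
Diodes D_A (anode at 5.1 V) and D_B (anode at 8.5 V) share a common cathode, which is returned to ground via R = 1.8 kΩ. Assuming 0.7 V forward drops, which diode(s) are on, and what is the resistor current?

Only D_B conducts; I_R ≈ 4.3 mA

Assume both conduct. Then node N would need to be at both 5.1−0.7 = 4.4 V and 8.5−0.7 = 7.8 V, which is impossible.
Assume only D_B conducts: V_N = 8.5 − 0.7 = 7.8 V, so I_R = 7.8/1.8 = 4.33 mA.
Check D_A: its anode-to-cathode voltage is 5.1 − 7.8 = -2.7 V < 0.7 V, so it is off. The assumption is consistent.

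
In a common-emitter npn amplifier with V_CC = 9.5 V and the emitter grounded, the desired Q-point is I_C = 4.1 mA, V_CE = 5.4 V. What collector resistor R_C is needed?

Collector loop: V_CC = I_C·R_C + V_CE.
R_C = (V_CC − V_CE)/I_C = (9.5 − 5.4)/4.1 = 1 kΩ.

R_C ≈ 1 kΩ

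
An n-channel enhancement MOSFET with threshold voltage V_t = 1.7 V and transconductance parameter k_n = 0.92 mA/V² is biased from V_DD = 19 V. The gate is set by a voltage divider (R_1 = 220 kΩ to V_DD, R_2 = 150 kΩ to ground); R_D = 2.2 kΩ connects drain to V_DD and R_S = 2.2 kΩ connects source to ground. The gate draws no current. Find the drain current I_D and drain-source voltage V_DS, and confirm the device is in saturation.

I_D ≈ 1.8 mA, V_DS ≈ 11 V

V_G = V_DD·R_2/(R_1+R_2) = 19×150/370 = 7.7 V.
Assume saturation: I_D = (k_n/2)(V_GS − V_t)² with V_GS = V_G − I_D·R_S = 7.7 − 2.2·I_D.
Substituting gives 2.23·I_D² − 13.1·I_D + 16.6 = 0, with roots I_D = 1.82 or 4.08 mA.
The root I_D = 4.08 mA gives V_GS = -1.28 V ≤ V_t, so take I_D = 1.82 mA.
Then V_GS = 3.69 V and V_DS = V_DD − I_D(R_D+R_S) = 19 − 1.82×4.4 = 11 V.
Saturation requires V_DS ≥ V_GS − V_t = 1.99 V; 11 ≥ 1.99 ✓.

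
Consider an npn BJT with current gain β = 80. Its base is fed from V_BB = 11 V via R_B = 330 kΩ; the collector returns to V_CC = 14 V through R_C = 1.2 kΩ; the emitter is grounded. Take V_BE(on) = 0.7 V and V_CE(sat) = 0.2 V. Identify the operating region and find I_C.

Assume active. Base-emitter loop: I_B = (V_BB − V_BE)/R_B = (11 − 0.7)/330 = 0.0312 mA.
I_C = β·I_B = 80×0.0312 = 2.5 mA.
V_CE = V_CC − I_C·R_C = 14 − 2.5×1.2 = 11 V > V_CE(sat), so the active-region assumption holds.

active; I_C ≈ 2.5 mA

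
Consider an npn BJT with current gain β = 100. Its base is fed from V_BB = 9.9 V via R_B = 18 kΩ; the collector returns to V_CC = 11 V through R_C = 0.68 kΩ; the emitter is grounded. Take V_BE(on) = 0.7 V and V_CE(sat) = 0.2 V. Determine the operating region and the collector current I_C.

Assume active: I_B = (9.9 − 0.7)/18 = 0.511 mA, giving I_C = β·I_B = 51.1 mA.
But then V_CE = 11 − 51.1×0.68 = -23.8 V < V_CE(sat) = 0.2 V — impossible in the active region.
So the transistor is saturated. With V_CE = 0.2 V, I_C = (V_CC − 0.2)/R_C = 10.8/0.68 = 15.9 mA.
Check: β·I_B = 51.1 mA > I_C = 15.9 mA, confirming saturation.

saturation; I_C ≈ 16 mA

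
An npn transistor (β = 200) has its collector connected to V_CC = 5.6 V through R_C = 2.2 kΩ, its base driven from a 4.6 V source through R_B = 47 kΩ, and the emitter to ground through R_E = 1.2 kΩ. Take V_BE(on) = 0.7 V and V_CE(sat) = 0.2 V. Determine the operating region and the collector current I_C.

Assume active: I_B = (4.6 − 0.7)/(47 + 201×1.2) = 0.0135 mA, I_C = β·I_B = 2.71 mA.
Then V_CE = 5.6 − 2.71×2.2 − 2.72×1.2 = -3.62 V < 0.2 V — the active assumption fails.
Re-solve with V_CE = 0.2 V. KCL at the emitter: V_E/R_E = (V_BB−0.7−V_E)/R_B + (V_CC−0.2−V_E)/R_C, giving V_E = 1.94 V.
I_C = (V_CC − 0.2 − V_E)/R_C = (5.4 − 1.94)/2.2 = 1.57 mA.
Check: I_B = (3.9 − 1.94)/47 = 0.0417 mA, and β·I_B = 8.35 mA > I_C, confirming saturation.

saturation; I_C ≈ 1.6 mA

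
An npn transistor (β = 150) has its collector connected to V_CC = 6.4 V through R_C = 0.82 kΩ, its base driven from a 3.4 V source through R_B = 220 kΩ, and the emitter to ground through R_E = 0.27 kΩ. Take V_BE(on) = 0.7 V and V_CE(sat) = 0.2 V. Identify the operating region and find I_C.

Assume active. Base-emitter loop: I_B = (V_BB − V_BE)/(R_B + (β+1)R_E) = (3.4 − 0.7)/(220 + 151×0.27) = 0.0104 mA.
I_C = β·I_B = 150×0.0104 = 1.55 mA.
V_CE = V_CC − I_C·R_C − I_E·R_E = 6.4 − 1.55×0.82 − 1.56×0.27 = 4.7 V > V_CE(sat), so the active-region assumption holds.

active; I_C ≈ 1.6 mA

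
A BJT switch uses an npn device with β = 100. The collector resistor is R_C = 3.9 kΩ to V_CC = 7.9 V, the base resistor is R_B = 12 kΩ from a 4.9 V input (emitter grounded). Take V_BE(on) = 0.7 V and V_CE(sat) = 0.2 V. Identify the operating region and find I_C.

Assume active: I_B = (4.9 − 0.7)/12 = 0.35 mA, giving I_C = β·I_B = 35 mA.
But then V_CE = 7.9 − 35×3.9 = -129 V < V_CE(sat) = 0.2 V — impossible in the active region.
So the transistor is saturated. With V_CE = 0.2 V, I_C = (V_CC − 0.2)/R_C = 7.7/3.9 = 1.97 mA.
Check: β·I_B = 35 mA > I_C = 1.97 mA, confirming saturation.

saturation; I_C ≈ 2 mA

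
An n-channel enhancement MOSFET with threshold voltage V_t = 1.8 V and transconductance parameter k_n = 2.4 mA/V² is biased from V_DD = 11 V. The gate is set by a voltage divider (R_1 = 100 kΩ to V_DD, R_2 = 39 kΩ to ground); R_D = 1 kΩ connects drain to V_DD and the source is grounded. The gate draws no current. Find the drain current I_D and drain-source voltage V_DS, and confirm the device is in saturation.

I_D ≈ 2 mA, V_DS ≈ 9 V

V_G = V_DD·R_2/(R_1+R_2) = 11×39/139 = 3.09 V. With the source grounded, V_GS = V_G = 3.09 V.
Assume saturation: I_D = (k_n/2)(V_GS − V_t)² = (2.4/2)×(3.09 − 1.8)² = 1.2×1.29² = 1.99 mA.
V_DS = V_DD − I_D·R_D = 11 − 1.99×1 = 9.01 V.
Saturation requires V_DS ≥ V_GS − V_t = 1.29 V; 9.01 ≥ 1.29 ✓.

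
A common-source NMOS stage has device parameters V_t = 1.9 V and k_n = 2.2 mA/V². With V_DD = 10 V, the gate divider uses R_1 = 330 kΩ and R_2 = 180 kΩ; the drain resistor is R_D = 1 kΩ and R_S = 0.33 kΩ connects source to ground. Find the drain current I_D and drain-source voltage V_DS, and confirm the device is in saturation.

I_D ≈ 1.5 mA, V_DS ≈ 8.1 V

V_G = V_DD·R_2/(R_1+R_2) = 10×180/510 = 3.53 V.
Assume saturation: I_D = (k_n/2)(V_GS − V_t)² with V_GS = V_G − I_D·R_S = 3.53 − 0.33·I_D.
Substituting gives 0.12·I_D² − 2.18·I_D + 2.92 = 0, with roots I_D = 1.45 or 16.8 mA.
The root I_D = 16.8 mA gives V_GS = -2 V ≤ V_t, so take I_D = 1.45 mA.
Then V_GS = 3.05 V and V_DS = V_DD − I_D(R_D+R_S) = 10 − 1.45×1.33 = 8.07 V.
Saturation requires V_DS ≥ V_GS − V_t = 1.15 V; 8.07 ≥ 1.15 ✓.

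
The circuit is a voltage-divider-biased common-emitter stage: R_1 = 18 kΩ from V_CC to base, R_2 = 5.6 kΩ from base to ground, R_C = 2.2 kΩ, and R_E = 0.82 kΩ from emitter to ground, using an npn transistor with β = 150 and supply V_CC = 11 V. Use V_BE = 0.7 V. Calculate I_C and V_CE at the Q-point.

I_C ≈ 2.2 mA, V_CE ≈ 4.2 V

Thevenize the base divider: V_Th = V_CC·R_2/(R_1+R_2) = 11×5.6/23.6 = 2.61 V, R_Th = R_1‖R_2 = 4.27 kΩ.
Base-emitter loop: V_Th = I_B·R_Th + V_BE + (β+1)I_B·R_E, so I_B = (2.61 − 0.7) / (4.27 + 151×0.82) = 0.0149 mA.
I_C = β·I_B = 150×0.0149 = 2.24 mA, and I_E = (β+1)I_B = 2.25 mA.
V_CE = V_CC − I_C·R_C − I_E·R_E = 11 − 2.24×2.2 − 2.25×0.82 = 4.23 V.
V_CE = 4.23 V > 0.2 V confirms active-region operation.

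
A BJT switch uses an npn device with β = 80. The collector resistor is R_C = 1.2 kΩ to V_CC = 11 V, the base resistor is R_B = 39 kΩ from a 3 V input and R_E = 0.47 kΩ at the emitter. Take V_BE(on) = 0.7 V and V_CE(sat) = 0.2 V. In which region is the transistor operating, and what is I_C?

active; I_C ≈ 2.4 mA

Assume active. Base-emitter loop: I_B = (V_BB − V_BE)/(R_B + (β+1)R_E) = (3 − 0.7)/(39 + 81×0.47) = 0.0298 mA.
I_C = β·I_B = 80×0.0298 = 2.39 mA.
V_CE = V_CC − I_C·R_C − I_E·R_E = 11 − 2.39×1.2 − 2.42×0.47 = 7 V > V_CE(sat), so the active-region assumption holds.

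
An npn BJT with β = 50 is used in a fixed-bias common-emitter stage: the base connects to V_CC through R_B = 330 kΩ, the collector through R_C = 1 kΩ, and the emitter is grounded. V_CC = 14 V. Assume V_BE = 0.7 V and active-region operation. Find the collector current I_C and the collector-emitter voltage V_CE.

Base loop: V_CC = I_B·R_B + V_BE, so I_B = (14 − 0.7)/330 kΩ = 0.0403 mA.
In the active region I_C = β·I_B = 50 × 0.0403 = 2.02 mA.
Collector loop: V_CE = V_CC − I_C·R_C = 14 − 2.02×1 = 12 V.
Since V_CE = 12 V > V_CE(sat) ≈ 0.2 V, the transistor is in the active region as assumed.

I_C ≈ 2 mA, V_CE ≈ 12 V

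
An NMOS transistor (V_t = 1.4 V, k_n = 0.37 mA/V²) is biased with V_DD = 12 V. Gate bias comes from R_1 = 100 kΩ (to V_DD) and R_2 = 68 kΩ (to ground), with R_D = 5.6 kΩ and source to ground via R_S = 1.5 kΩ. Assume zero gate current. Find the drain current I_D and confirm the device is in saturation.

V_G = V_DD·R_2/(R_1+R_2) = 12×68/168 = 4.86 V.
Assume saturation: I_D = (k_n/2)(V_GS − V_t)² with V_GS = V_G − I_D·R_S = 4.86 − 1.5·I_D.
Substituting gives 0.416·I_D² − 2.92·I_D + 2.21 = 0, with roots I_D = 0.864 or 6.15 mA.
The root I_D = 6.15 mA gives V_GS = -4.36 V ≤ V_t, so take I_D = 0.864 mA.
Then V_GS = 3.56 V and V_DS = V_DD − I_D(R_D+R_S) = 12 − 0.864×7.1 = 5.87 V.
Saturation requires V_DS ≥ V_GS − V_t = 2.16 V; 5.87 ≥ 2.16 ✓.

I_D ≈ 0.86 mA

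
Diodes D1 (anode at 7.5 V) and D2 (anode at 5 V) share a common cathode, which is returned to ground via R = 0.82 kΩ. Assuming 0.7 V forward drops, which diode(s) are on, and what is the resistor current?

Assume both conduct. Then node N would need to be at both 7.5−0.7 = 6.8 V and 5−0.7 = 4.3 V, which is impossible.
Assume only D1 conducts: V_N = 7.5 − 0.7 = 6.8 V, so I_R = 6.8/0.82 = 8.29 mA.
Check D2: its anode-to-cathode voltage is 5 − 6.8 = -1.8 V < 0.7 V, so it is off. The assumption is consistent.

Only D1 conducts; I_R ≈ 8.3 mA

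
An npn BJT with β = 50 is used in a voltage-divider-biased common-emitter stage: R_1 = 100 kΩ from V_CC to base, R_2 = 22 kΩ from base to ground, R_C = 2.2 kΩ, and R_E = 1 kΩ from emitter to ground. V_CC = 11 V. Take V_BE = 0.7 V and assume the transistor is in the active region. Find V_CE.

V_CE ≈ 8 V

Thevenize the base divider: V_Th = V_CC·R_2/(R_1+R_2) = 11×22/122 = 1.98 V, R_Th = R_1‖R_2 = 18 kΩ.
Base-emitter loop: V_Th = I_B·R_Th + V_BE + (β+1)I_B·R_E, so I_B = (1.98 − 0.7) / (18 + 51×1) = 0.0186 mA.
I_C = β·I_B = 50×0.0186 = 0.93 mA, and I_E = (β+1)I_B = 0.948 mA.
V_CE = V_CC − I_C·R_C − I_E·R_E = 11 − 0.93×2.2 − 0.948×1 = 8.01 V.
V_CE = 8.01 V > 0.2 V confirms active-region operation.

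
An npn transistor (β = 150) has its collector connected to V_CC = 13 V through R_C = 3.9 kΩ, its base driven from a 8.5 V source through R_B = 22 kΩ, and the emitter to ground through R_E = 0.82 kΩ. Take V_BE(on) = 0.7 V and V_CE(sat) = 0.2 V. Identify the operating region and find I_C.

saturation; I_C ≈ 2.7 mA

Assume active: I_B = (8.5 − 0.7)/(22 + 151×0.82) = 0.0535 mA, I_C = β·I_B = 8.02 mA.
Then V_CE = 13 − 8.02×3.9 − 8.08×0.82 = -24.9 V < 0.2 V — the active assumption fails.
Re-solve with V_CE = 0.2 V. KCL at the emitter: V_E/R_E = (V_BB−0.7−V_E)/R_B + (V_CC−0.2−V_E)/R_C, giving V_E = 2.39 V.
I_C = (V_CC − 0.2 − V_E)/R_C = (12.8 − 2.39)/3.9 = 2.67 mA.
Check: I_B = (7.8 − 2.39)/22 = 0.246 mA, and β·I_B = 36.9 mA > I_C, confirming saturation.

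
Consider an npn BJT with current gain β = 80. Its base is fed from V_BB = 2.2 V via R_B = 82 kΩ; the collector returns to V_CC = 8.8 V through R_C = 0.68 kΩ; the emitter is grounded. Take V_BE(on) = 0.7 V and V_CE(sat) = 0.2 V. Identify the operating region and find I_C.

active; I_C ≈ 1.5 mA

Assume active. Base-emitter loop: I_B = (V_BB − V_BE)/R_B = (2.2 − 0.7)/82 = 0.0183 mA.
I_C = β·I_B = 80×0.0183 = 1.46 mA.
V_CE = V_CC − I_C·R_C = 8.8 − 1.46×0.68 = 7.8 V > V_CE(sat), so the active-region assumption holds.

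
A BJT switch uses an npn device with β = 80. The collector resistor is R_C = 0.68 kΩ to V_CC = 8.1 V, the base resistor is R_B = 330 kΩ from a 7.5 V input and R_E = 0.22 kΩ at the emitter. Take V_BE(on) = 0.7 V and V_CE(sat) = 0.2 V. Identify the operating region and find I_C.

Assume active. Base-emitter loop: I_B = (V_BB − V_BE)/(R_B + (β+1)R_E) = (7.5 − 0.7)/(330 + 81×0.22) = 0.0196 mA.
I_C = β·I_B = 80×0.0196 = 1.56 mA.
V_CE = V_CC − I_C·R_C − I_E·R_E = 8.1 − 1.56×0.68 − 1.58×0.22 = 6.69 V > V_CE(sat), so the active-region assumption holds.

active; I_C ≈ 1.6 mA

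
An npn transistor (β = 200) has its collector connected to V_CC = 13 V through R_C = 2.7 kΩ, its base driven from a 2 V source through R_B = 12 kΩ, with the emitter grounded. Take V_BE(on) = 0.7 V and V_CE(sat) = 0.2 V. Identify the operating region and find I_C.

saturation; I_C ≈ 4.7 mA

Assume active: I_B = (2 − 0.7)/12 = 0.108 mA, giving I_C = β·I_B = 21.7 mA.
But then V_CE = 13 − 21.7×2.7 = -45.5 V < V_CE(sat) = 0.2 V — impossible in the active region.
So the transistor is saturated. With V_CE = 0.2 V, I_C = (V_CC − 0.2)/R_C = 12.8/2.7 = 4.74 mA.
Check: β·I_B = 21.7 mA > I_C = 4.74 mA, confirming saturation.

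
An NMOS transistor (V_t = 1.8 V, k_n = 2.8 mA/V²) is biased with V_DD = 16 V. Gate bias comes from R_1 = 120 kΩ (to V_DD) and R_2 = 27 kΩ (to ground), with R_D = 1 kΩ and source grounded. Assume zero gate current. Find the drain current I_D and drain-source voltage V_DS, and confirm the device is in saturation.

I_D ≈ 1.8 mA, V_DS ≈ 14 V

V_G = V_DD·R_2/(R_1+R_2) = 16×27/147 = 2.94 V. With the source grounded, V_GS = V_G = 2.94 V.
Assume saturation: I_D = (k_n/2)(V_GS − V_t)² = (2.8/2)×(2.94 − 1.8)² = 1.4×1.14² = 1.82 mA.
V_DS = V_DD − I_D·R_D = 16 − 1.82×1 = 14.2 V.
Saturation requires V_DS ≥ V_GS − V_t = 1.14 V; 14.2 ≥ 1.14 ✓.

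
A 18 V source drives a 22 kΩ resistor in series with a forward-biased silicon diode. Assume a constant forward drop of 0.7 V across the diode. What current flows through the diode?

KVL around the loop: 18 = V_D + I·R = 0.7 + I × 22 kΩ.
So I = (18 − 0.7) / 22 kΩ = 17.3 / 22 = 0.786 mA.

I ≈ 0.79 mA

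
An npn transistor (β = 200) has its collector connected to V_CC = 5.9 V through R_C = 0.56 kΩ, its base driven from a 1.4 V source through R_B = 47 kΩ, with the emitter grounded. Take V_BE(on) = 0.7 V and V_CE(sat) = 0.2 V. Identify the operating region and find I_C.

Assume active. Base-emitter loop: I_B = (V_BB − V_BE)/R_B = (1.4 − 0.7)/47 = 0.0149 mA.
I_C = β·I_B = 200×0.0149 = 2.98 mA.
V_CE = V_CC − I_C·R_C = 5.9 − 2.98×0.56 = 4.23 V > V_CE(sat), so the active-region assumption holds.

active; I_C ≈ 3 mA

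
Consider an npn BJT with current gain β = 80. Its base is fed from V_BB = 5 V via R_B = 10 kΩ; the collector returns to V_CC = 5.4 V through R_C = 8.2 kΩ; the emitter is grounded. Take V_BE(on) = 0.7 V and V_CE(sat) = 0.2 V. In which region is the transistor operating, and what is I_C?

saturation; I_C ≈ 0.63 mA

Assume active: I_B = (5 − 0.7)/10 = 0.43 mA, giving I_C = β·I_B = 34.4 mA.
But then V_CE = 5.4 − 34.4×8.2 = -277 V < V_CE(sat) = 0.2 V — impossible in the active region.
So the transistor is saturated. With V_CE = 0.2 V, I_C = (V_CC − 0.2)/R_C = 5.2/8.2 = 0.634 mA.
Check: β·I_B = 34.4 mA > I_C = 0.634 mA, confirming saturation.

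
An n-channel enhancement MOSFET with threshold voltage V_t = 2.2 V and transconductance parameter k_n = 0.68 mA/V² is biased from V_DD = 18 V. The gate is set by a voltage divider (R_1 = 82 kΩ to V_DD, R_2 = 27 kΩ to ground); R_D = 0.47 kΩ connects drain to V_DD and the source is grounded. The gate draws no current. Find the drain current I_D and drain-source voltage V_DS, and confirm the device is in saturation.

I_D ≈ 1.7 mA, V_DS ≈ 17 V

V_G = V_DD·R_2/(R_1+R_2) = 18×27/109 = 4.46 V. With the source grounded, V_GS = V_G = 4.46 V.
Assume saturation: I_D = (k_n/2)(V_GS − V_t)² = (0.68/2)×(4.46 − 2.2)² = 0.34×2.26² = 1.73 mA.
V_DS = V_DD − I_D·R_D = 18 − 1.73×0.47 = 17.2 V.
Saturation requires V_DS ≥ V_GS − V_t = 2.26 V; 17.2 ≥ 2.26 ✓.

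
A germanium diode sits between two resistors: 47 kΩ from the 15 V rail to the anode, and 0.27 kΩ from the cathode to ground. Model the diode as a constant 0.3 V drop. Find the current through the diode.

The two resistors are in series with the diode, so KVL gives 15 = I·47 + 0.3 + I·0.27.
I = (15 − 0.3) / (47 + 0.27) kΩ = 14.7 / 47.3 = 0.311 mA.

I ≈ 0.31 mA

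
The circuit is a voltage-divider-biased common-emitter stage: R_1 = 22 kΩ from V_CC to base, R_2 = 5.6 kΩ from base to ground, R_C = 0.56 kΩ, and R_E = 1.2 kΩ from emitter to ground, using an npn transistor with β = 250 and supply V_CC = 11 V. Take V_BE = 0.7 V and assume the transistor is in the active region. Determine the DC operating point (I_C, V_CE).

Thevenize the base divider: V_Th = V_CC·R_2/(R_1+R_2) = 11×5.6/27.6 = 2.23 V, R_Th = R_1‖R_2 = 4.46 kΩ.
Base-emitter loop: V_Th = I_B·R_Th + V_BE + (β+1)I_B·R_E, so I_B = (2.23 − 0.7) / (4.46 + 251×1.2) = 0.00501 mA.
I_C = β·I_B = 250×0.00501 = 1.25 mA, and I_E = (β+1)I_B = 1.26 mA.
V_CE = V_CC − I_C·R_C − I_E·R_E = 11 − 1.25×0.56 − 1.26×1.2 = 8.79 V.
V_CE = 8.79 V > 0.2 V confirms active-region operation.

I_C ≈ 1.3 mA, V_CE ≈ 8.8 V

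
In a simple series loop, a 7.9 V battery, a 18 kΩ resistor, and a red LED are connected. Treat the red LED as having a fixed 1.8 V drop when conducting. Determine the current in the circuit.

KVL around the loop: 7.9 = V_D + I·R = 1.8 + I × 18 kΩ.
So I = (7.9 − 1.8) / 18 kΩ = 6.1 / 18 = 0.339 mA.

I ≈ 0.34 mA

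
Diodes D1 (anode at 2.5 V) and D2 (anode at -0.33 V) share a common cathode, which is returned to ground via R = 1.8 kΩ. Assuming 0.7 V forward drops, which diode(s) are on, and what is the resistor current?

Assume both conduct. Then node N would need to be at both 2.5−0.7 = 1.8 V and -0.33−0.7 = -1.03 V, which is impossible.
Assume only D1 conducts: V_N = 2.5 − 0.7 = 1.8 V, so I_R = 1.8/1.8 = 1 mA.
Check D2: its anode-to-cathode voltage is -0.33 − 1.8 = -2.13 V < 0.7 V, so it is off. The assumption is consistent.

Only D1 conducts; I_R ≈ 1 mA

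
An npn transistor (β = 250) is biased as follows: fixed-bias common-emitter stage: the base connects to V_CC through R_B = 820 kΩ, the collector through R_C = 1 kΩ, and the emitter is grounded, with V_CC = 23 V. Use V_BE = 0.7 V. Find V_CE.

Base loop: V_CC = I_B·R_B + V_BE, so I_B = (23 − 0.7)/820 kΩ = 0.0272 mA.
In the active region I_C = β·I_B = 250 × 0.0272 = 6.8 mA.
Collector loop: V_CE = V_CC − I_C·R_C = 23 − 6.8×1 = 16.2 V.
Since V_CE = 16.2 V > V_CE(sat) ≈ 0.2 V, the transistor is in the active region as assumed.

V_CE ≈ 16 V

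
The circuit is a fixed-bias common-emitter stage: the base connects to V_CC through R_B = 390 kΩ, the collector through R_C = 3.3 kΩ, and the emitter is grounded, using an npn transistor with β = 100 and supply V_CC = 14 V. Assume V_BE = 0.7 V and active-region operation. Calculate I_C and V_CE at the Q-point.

Base loop: V_CC = I_B·R_B + V_BE, so I_B = (14 − 0.7)/390 kΩ = 0.0341 mA.
In the active region I_C = β·I_B = 100 × 0.0341 = 3.41 mA.
Collector loop: V_CE = V_CC − I_C·R_C = 14 − 3.41×3.3 = 2.75 V.
Since V_CE = 2.75 V > V_CE(sat) ≈ 0.2 V, the transistor is in the active region as assumed.

I_C ≈ 3.4 mA, V_CE ≈ 2.7 V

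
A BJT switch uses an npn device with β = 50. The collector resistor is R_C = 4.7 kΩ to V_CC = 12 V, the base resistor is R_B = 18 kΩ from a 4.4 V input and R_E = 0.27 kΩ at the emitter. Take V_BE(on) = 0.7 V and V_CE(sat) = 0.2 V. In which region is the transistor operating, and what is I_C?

Assume active: I_B = (4.4 − 0.7)/(18 + 51×0.27) = 0.116 mA, I_C = β·I_B = 5.82 mA.
Then V_CE = 12 − 5.82×4.7 − 5.94×0.27 = -17 V < 0.2 V — the active assumption fails.
Re-solve with V_CE = 0.2 V. KCL at the emitter: V_E/R_E = (V_BB−0.7−V_E)/R_B + (V_CC−0.2−V_E)/R_C, giving V_E = 0.684 V.
I_C = (V_CC − 0.2 − V_E)/R_C = (11.8 − 0.684)/4.7 = 2.37 mA.
Check: I_B = (3.7 − 0.684)/18 = 0.168 mA, and β·I_B = 8.38 mA > I_C, confirming saturation.

saturation; I_C ≈ 2.4 mA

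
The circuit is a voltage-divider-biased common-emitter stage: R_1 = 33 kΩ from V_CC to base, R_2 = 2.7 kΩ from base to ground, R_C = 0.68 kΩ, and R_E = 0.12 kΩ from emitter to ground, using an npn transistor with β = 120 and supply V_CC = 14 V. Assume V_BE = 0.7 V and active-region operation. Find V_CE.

V_CE ≈ 12 V

Thevenize the base divider: V_Th = V_CC·R_2/(R_1+R_2) = 14×2.7/35.7 = 1.06 V, R_Th = R_1‖R_2 = 2.5 kΩ.
Base-emitter loop: V_Th = I_B·R_Th + V_BE + (β+1)I_B·R_E, so I_B = (1.06 − 0.7) / (2.5 + 121×0.12) = 0.0211 mA.
I_C = β·I_B = 120×0.0211 = 2.53 mA, and I_E = (β+1)I_B = 2.55 mA.
V_CE = V_CC − I_C·R_C − I_E·R_E = 14 − 2.53×0.68 − 2.55×0.12 = 12 V.
V_CE = 12 V > 0.2 V confirms active-region operation.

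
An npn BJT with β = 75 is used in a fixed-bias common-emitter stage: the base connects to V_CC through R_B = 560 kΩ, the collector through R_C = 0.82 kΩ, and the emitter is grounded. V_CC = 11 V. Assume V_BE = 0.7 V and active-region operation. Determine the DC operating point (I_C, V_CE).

Base loop: V_CC = I_B·R_B + V_BE, so I_B = (11 − 0.7)/560 kΩ = 0.0184 mA.
In the active region I_C = β·I_B = 75 × 0.0184 = 1.38 mA.
Collector loop: V_CE = V_CC − I_C·R_C = 11 − 1.38×0.82 = 9.87 V.
Since V_CE = 9.87 V > V_CE(sat) ≈ 0.2 V, the transistor is in the active region as assumed.

I_C ≈ 1.4 mA, V_CE ≈ 9.9 V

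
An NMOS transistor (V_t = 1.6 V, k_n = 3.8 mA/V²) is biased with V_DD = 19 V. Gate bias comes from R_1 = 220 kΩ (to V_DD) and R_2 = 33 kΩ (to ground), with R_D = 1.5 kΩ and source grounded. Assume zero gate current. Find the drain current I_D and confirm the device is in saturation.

I_D ≈ 1.5 mA

V_G = V_DD·R_2/(R_1+R_2) = 19×33/253 = 2.48 V. With the source grounded, V_GS = V_G = 2.48 V.
Assume saturation: I_D = (k_n/2)(V_GS − V_t)² = (3.8/2)×(2.48 − 1.6)² = 1.9×0.878² = 1.47 mA.
V_DS = V_DD − I_D·R_D = 19 − 1.47×1.5 = 16.8 V.
Saturation requires V_DS ≥ V_GS − V_t = 0.878 V; 16.8 ≥ 0.878 ✓.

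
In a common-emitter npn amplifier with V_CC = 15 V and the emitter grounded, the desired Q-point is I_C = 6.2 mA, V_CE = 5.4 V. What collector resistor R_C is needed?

R_C ≈ 1.5 kΩ

Collector loop: V_CC = I_C·R_C + V_CE.
R_C = (V_CC − V_CE)/I_C = (15 − 5.4)/6.2 = 1.55 kΩ.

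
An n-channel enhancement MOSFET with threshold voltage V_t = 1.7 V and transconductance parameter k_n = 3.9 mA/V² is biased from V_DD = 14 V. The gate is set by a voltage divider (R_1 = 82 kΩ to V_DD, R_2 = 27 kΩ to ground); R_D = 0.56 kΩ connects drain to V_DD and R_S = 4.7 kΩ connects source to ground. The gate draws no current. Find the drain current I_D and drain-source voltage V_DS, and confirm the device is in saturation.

I_D ≈ 0.29 mA, V_DS ≈ 12 V

V_G = V_DD·R_2/(R_1+R_2) = 14×27/109 = 3.47 V.
Assume saturation: I_D = (k_n/2)(V_GS − V_t)² with V_GS = V_G − I_D·R_S = 3.47 − 4.7·I_D.
Substituting gives 43.1·I_D² − 33.4·I_D + 6.09 = 0, with roots I_D = 0.294 or 0.482 mA.
The root I_D = 0.482 mA gives V_GS = 1.2 V ≤ V_t, so take I_D = 0.294 mA.
Then V_GS = 2.09 V and V_DS = V_DD − I_D(R_D+R_S) = 14 − 0.294×5.26 = 12.5 V.
Saturation requires V_DS ≥ V_GS − V_t = 0.388 V; 12.5 ≥ 0.388 ✓.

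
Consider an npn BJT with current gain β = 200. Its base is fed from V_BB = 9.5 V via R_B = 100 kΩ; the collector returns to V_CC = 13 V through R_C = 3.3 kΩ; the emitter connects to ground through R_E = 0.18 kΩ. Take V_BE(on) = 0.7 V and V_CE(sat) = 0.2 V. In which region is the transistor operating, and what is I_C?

Assume active: I_B = (9.5 − 0.7)/(100 + 201×0.18) = 0.0646 mA, I_C = β·I_B = 12.9 mA.
Then V_CE = 13 − 12.9×3.3 − 13×0.18 = -32 V < 0.2 V — the active assumption fails.
Re-solve with V_CE = 0.2 V. KCL at the emitter: V_E/R_E = (V_BB−0.7−V_E)/R_B + (V_CC−0.2−V_E)/R_C, giving V_E = 0.676 V.
I_C = (V_CC − 0.2 − V_E)/R_C = (12.8 − 0.676)/3.3 = 3.67 mA.
Check: I_B = (8.8 − 0.676)/100 = 0.0812 mA, and β·I_B = 16.2 mA > I_C, confirming saturation.

saturation; I_C ≈ 3.7 mA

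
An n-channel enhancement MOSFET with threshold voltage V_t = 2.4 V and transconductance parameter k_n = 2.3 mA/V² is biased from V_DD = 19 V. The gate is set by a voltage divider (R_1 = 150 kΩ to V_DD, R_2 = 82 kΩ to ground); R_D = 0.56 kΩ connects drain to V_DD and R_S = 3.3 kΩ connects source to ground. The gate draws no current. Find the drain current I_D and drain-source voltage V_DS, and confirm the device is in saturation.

I_D ≈ 1 mA, V_DS ≈ 15 V

V_G = V_DD·R_2/(R_1+R_2) = 19×82/232 = 6.72 V.
Assume saturation: I_D = (k_n/2)(V_GS − V_t)² with V_GS = V_G − I_D·R_S = 6.72 − 3.3·I_D.
Substituting gives 12.5·I_D² − 33.8·I_D + 21.4 = 0, with roots I_D = 1.02 or 1.67 mA.
The root I_D = 1.67 mA gives V_GS = 1.19 V ≤ V_t, so take I_D = 1.02 mA.
Then V_GS = 3.34 V and V_DS = V_DD − I_D(R_D+R_S) = 19 − 1.02×3.86 = 15.1 V.
Saturation requires V_DS ≥ V_GS − V_t = 0.943 V; 15.1 ≥ 0.943 ✓.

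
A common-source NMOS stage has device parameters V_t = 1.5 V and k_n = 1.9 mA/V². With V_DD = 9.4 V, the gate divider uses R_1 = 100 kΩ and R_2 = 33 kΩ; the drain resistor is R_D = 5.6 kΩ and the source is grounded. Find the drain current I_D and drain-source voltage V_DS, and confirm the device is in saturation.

I_D ≈ 0.66 mA, V_DS ≈ 5.7 V

V_G = V_DD·R_2/(R_1+R_2) = 9.4×33/133 = 2.33 V. With the source grounded, V_GS = V_G = 2.33 V.
Assume saturation: I_D = (k_n/2)(V_GS − V_t)² = (1.9/2)×(2.33 − 1.5)² = 0.95×0.832² = 0.658 mA.
V_DS = V_DD − I_D·R_D = 9.4 − 0.658×5.6 = 5.71 V.
Saturation requires V_DS ≥ V_GS − V_t = 0.832 V; 5.71 ≥ 0.832 ✓.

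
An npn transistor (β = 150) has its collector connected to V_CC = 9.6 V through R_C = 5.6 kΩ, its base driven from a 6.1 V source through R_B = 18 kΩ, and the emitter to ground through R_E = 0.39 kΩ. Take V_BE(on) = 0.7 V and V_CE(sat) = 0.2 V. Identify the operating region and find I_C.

saturation; I_C ≈ 1.6 mA

Assume active: I_B = (6.1 − 0.7)/(18 + 151×0.39) = 0.0702 mA, I_C = β·I_B = 10.5 mA.
Then V_CE = 9.6 − 10.5×5.6 − 10.6×0.39 = -53.5 V < 0.2 V — the active assumption fails.
Re-solve with V_CE = 0.2 V. KCL at the emitter: V_E/R_E = (V_BB−0.7−V_E)/R_B + (V_CC−0.2−V_E)/R_C, giving V_E = 0.707 V.
I_C = (V_CC − 0.2 − V_E)/R_C = (9.4 − 0.707)/5.6 = 1.55 mA.
Check: I_B = (5.4 − 0.707)/18 = 0.261 mA, and β·I_B = 39.1 mA > I_C, confirming saturation.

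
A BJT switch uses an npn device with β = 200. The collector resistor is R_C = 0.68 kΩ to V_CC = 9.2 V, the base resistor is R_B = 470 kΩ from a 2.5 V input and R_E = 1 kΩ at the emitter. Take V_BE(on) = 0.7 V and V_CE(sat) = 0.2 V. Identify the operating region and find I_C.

Assume active. Base-emitter loop: I_B = (V_BB − V_BE)/(R_B + (β+1)R_E) = (2.5 − 0.7)/(470 + 201×1) = 0.00268 mA.
I_C = β·I_B = 200×0.00268 = 0.537 mA.
V_CE = V_CC − I_C·R_C − I_E·R_E = 9.2 − 0.537×0.68 − 0.539×1 = 8.3 V > V_CE(sat), so the active-region assumption holds.

active; I_C ≈ 0.54 mA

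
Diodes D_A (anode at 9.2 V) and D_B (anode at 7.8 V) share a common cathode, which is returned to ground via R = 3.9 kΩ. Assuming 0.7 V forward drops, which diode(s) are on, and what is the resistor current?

Assume both conduct. Then node N would need to be at both 9.2−0.7 = 8.5 V and 7.8−0.7 = 7.1 V, which is impossible.
Assume only D_A conducts: V_N = 9.2 − 0.7 = 8.5 V, so I_R = 8.5/3.9 = 2.18 mA.
Check D_B: its anode-to-cathode voltage is 7.8 − 8.5 = -0.7 V < 0.7 V, so it is off. The assumption is consistent.

Only D_A conducts; I_R ≈ 2.2 mA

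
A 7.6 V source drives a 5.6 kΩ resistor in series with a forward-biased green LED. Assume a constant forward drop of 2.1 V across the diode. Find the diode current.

KVL around the loop: 7.6 = V_D + I·R = 2.1 + I × 5.6 kΩ.
So I = (7.6 − 2.1) / 5.6 kΩ = 5.5 / 5.6 = 0.982 mA.

I ≈ 0.98 mA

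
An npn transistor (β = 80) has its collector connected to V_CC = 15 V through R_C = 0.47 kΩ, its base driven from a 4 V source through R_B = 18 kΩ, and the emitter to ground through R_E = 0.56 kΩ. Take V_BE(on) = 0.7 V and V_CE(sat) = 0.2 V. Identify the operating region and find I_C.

Assume active. Base-emitter loop: I_B = (V_BB − V_BE)/(R_B + (β+1)R_E) = (4 − 0.7)/(18 + 81×0.56) = 0.0521 mA.
I_C = β·I_B = 80×0.0521 = 4.17 mA.
V_CE = V_CC − I_C·R_C − I_E·R_E = 15 − 4.17×0.47 − 4.22×0.56 = 10.7 V > V_CE(sat), so the active-region assumption holds.

active; I_C ≈ 4.2 mA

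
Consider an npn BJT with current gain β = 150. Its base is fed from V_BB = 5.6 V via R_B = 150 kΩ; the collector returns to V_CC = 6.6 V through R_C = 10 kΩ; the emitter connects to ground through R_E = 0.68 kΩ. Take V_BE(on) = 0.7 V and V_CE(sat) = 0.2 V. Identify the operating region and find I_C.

saturation; I_C ≈ 0.6 mA

Assume active: I_B = (5.6 − 0.7)/(150 + 151×0.68) = 0.0194 mA, I_C = β·I_B = 2.91 mA.
Then V_CE = 6.6 − 2.91×10 − 2.93×0.68 = -24.5 V < 0.2 V — the active assumption fails.
Re-solve with V_CE = 0.2 V. KCL at the emitter: V_E/R_E = (V_BB−0.7−V_E)/R_B + (V_CC−0.2−V_E)/R_C, giving V_E = 0.426 V.
I_C = (V_CC − 0.2 − V_E)/R_C = (6.4 − 0.426)/10 = 0.597 mA.
Check: I_B = (4.9 − 0.426)/150 = 0.0298 mA, and β·I_B = 4.47 mA > I_C, confirming saturation.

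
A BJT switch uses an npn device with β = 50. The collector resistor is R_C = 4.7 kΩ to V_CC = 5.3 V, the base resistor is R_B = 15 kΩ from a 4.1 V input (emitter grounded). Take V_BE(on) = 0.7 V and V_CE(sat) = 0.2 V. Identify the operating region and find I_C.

saturation; I_C ≈ 1.1 mA

Assume active: I_B = (4.1 − 0.7)/15 = 0.227 mA, giving I_C = β·I_B = 11.3 mA.
But then V_CE = 5.3 − 11.3×4.7 = -48 V < V_CE(sat) = 0.2 V — impossible in the active region.
So the transistor is saturated. With V_CE = 0.2 V, I_C = (V_CC − 0.2)/R_C = 5.1/4.7 = 1.09 mA.
Check: β·I_B = 11.3 mA > I_C = 1.09 mA, confirming saturation.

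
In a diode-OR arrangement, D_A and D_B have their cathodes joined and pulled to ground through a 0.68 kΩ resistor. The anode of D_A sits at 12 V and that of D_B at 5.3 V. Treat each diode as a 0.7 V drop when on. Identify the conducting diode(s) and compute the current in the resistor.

Assume both conduct. Then node N would need to be at both 12−0.7 = 11.3 V and 5.3−0.7 = 4.6 V, which is impossible.
Assume only D_A conducts: V_N = 12 − 0.7 = 11.3 V, so I_R = 11.3/0.68 = 16.6 mA.
Check D_B: its anode-to-cathode voltage is 5.3 − 11.3 = -6 V < 0.7 V, so it is off. The assumption is consistent.

Only D_A conducts; I_R ≈ 17 mA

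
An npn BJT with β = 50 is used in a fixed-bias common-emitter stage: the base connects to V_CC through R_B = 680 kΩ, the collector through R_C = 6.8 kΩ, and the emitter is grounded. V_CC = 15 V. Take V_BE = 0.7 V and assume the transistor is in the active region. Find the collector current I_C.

I_C ≈ 1.1 mA

Base loop: V_CC = I_B·R_B + V_BE, so I_B = (15 − 0.7)/680 kΩ = 0.021 mA.
In the active region I_C = β·I_B = 50 × 0.021 = 1.05 mA.
Collector loop: V_CE = V_CC − I_C·R_C = 15 − 1.05×6.8 = 7.85 V.
Since V_CE = 7.85 V > V_CE(sat) ≈ 0.2 V, the transistor is in the active region as assumed.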